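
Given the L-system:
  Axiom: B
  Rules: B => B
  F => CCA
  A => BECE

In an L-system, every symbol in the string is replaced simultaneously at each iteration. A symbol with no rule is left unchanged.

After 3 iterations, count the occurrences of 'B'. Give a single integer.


Step 0: B  (1 'B')
Step 1: B  (1 'B')
Step 2: B  (1 'B')
Step 3: B  (1 'B')

Answer: 1


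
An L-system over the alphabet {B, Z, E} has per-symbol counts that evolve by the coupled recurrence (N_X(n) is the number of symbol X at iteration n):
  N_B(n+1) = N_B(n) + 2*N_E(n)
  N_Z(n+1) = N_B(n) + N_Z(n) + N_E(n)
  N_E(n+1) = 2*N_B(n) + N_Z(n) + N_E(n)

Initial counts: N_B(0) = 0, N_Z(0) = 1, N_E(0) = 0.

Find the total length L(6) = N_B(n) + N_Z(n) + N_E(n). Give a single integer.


Step 0: N_B=0, N_Z=1, N_E=0, L=1
Step 1: N_B=0, N_Z=1, N_E=1, L=2
Step 2: N_B=2, N_Z=2, N_E=2, L=6
Step 3: N_B=6, N_Z=6, N_E=8, L=20
Step 4: N_B=22, N_Z=20, N_E=26, L=68
Step 5: N_B=74, N_Z=68, N_E=90, L=232
Step 6: N_B=254, N_Z=232, N_E=306, L=792

Answer: 792


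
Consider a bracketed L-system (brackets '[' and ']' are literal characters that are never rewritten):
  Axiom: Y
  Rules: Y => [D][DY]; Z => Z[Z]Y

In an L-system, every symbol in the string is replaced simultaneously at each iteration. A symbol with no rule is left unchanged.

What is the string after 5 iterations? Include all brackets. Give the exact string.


Answer: [D][D[D][D[D][D[D][D[D][DY]]]]]

Derivation:
Step 0: Y
Step 1: [D][DY]
Step 2: [D][D[D][DY]]
Step 3: [D][D[D][D[D][DY]]]
Step 4: [D][D[D][D[D][D[D][DY]]]]
Step 5: [D][D[D][D[D][D[D][D[D][DY]]]]]


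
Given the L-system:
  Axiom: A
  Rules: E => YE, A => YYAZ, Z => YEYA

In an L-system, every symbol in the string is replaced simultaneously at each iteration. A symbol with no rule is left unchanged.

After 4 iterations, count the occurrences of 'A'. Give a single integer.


Step 0: A  (1 'A')
Step 1: YYAZ  (1 'A')
Step 2: YYYYAZYEYA  (2 'A')
Step 3: YYYYYYAZYEYAYYEYYYAZ  (3 'A')
Step 4: YYYYYYYYAZYEYAYYEYYYAZYYYEYYYYYAZYEYA  (5 'A')

Answer: 5


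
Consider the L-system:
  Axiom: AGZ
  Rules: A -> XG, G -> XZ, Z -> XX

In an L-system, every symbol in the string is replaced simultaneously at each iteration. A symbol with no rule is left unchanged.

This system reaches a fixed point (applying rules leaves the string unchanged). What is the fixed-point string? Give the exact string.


Answer: XXXXXXXXX

Derivation:
Step 0: AGZ
Step 1: XGXZXX
Step 2: XXZXXXXX
Step 3: XXXXXXXXX
Step 4: XXXXXXXXX  (unchanged — fixed point at step 3)


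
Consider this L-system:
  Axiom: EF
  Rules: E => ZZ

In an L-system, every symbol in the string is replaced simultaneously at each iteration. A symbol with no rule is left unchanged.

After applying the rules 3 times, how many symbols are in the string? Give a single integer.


Answer: 3

Derivation:
Step 0: length = 2
Step 1: length = 3
Step 2: length = 3
Step 3: length = 3


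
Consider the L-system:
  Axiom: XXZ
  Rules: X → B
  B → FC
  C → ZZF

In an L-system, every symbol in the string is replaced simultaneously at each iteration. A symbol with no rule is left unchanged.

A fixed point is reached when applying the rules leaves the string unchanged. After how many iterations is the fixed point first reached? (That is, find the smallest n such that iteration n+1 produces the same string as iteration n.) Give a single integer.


Answer: 3

Derivation:
Step 0: XXZ
Step 1: BBZ
Step 2: FCFCZ
Step 3: FZZFFZZFZ
Step 4: FZZFFZZFZ  (unchanged — fixed point at step 3)


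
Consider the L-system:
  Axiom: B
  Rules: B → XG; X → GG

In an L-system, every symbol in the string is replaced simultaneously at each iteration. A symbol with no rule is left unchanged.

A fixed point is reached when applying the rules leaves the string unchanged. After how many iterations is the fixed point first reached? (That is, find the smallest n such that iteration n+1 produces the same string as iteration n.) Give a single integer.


Step 0: B
Step 1: XG
Step 2: GGG
Step 3: GGG  (unchanged — fixed point at step 2)

Answer: 2


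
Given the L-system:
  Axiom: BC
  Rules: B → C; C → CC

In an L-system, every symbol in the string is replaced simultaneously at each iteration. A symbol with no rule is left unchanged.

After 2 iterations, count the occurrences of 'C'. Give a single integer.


Answer: 6

Derivation:
Step 0: BC  (1 'C')
Step 1: CCC  (3 'C')
Step 2: CCCCCC  (6 'C')


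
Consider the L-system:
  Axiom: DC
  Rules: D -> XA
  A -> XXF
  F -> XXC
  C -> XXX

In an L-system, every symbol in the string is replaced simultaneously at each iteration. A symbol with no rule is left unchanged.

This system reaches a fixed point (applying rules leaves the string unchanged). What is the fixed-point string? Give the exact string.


Step 0: DC
Step 1: XAXXX
Step 2: XXXFXXX
Step 3: XXXXXCXXX
Step 4: XXXXXXXXXXX
Step 5: XXXXXXXXXXX  (unchanged — fixed point at step 4)

Answer: XXXXXXXXXXX


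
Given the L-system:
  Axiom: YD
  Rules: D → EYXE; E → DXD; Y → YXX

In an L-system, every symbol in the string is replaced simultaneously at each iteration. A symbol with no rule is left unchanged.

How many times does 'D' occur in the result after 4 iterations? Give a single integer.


Answer: 16

Derivation:
Step 0: YD  (1 'D')
Step 1: YXXEYXE  (0 'D')
Step 2: YXXXXDXDYXXXDXD  (4 'D')
Step 3: YXXXXXXEYXEXEYXEYXXXXXEYXEXEYXE  (0 'D')
Step 4: YXXXXXXXXDXDYXXXDXDXDXDYXXXDXDYXXXXXXXDXDYXXXDXDXDXDYXXXDXD  (16 'D')


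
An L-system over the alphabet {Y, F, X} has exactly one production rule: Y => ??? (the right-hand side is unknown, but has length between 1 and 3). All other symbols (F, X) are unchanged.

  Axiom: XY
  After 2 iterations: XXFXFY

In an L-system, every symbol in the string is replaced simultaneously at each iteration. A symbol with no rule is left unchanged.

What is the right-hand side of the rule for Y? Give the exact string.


Trying Y => XFY:
  Step 0: XY
  Step 1: XXFY
  Step 2: XXFXFY
Matches the given result.

Answer: XFY


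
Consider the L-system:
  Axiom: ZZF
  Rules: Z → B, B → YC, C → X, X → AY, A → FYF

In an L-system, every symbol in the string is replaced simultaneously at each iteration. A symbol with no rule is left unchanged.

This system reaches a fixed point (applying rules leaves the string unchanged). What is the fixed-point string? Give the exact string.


Step 0: ZZF
Step 1: BBF
Step 2: YCYCF
Step 3: YXYXF
Step 4: YAYYAYF
Step 5: YFYFYYFYFYF
Step 6: YFYFYYFYFYF  (unchanged — fixed point at step 5)

Answer: YFYFYYFYFYF


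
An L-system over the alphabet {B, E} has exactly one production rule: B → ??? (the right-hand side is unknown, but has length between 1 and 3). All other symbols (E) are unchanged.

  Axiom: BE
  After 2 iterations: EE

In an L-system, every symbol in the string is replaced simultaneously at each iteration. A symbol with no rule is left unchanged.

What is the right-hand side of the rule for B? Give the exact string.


Trying B → E:
  Step 0: BE
  Step 1: EE
  Step 2: EE
Matches the given result.

Answer: E


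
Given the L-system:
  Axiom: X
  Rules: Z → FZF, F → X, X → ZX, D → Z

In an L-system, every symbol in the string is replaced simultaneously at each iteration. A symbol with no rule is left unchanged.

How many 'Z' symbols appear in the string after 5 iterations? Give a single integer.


Step 0: X  (0 'Z')
Step 1: ZX  (1 'Z')
Step 2: FZFZX  (2 'Z')
Step 3: XFZFXFZFZX  (3 'Z')
Step 4: ZXXFZFXZXXFZFXFZFZX  (6 'Z')
Step 5: FZFZXZXXFZFXZXFZFZXZXXFZFXZXXFZFXFZFZX  (13 'Z')

Answer: 13


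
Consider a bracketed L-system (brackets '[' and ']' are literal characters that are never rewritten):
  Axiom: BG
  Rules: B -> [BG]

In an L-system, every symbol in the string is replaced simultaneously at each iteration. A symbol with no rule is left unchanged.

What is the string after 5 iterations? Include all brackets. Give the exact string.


Answer: [[[[[BG]G]G]G]G]G

Derivation:
Step 0: BG
Step 1: [BG]G
Step 2: [[BG]G]G
Step 3: [[[BG]G]G]G
Step 4: [[[[BG]G]G]G]G
Step 5: [[[[[BG]G]G]G]G]G


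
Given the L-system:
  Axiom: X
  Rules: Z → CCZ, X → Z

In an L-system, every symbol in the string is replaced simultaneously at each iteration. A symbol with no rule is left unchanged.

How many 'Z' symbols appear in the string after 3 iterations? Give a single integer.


Step 0: X  (0 'Z')
Step 1: Z  (1 'Z')
Step 2: CCZ  (1 'Z')
Step 3: CCCCZ  (1 'Z')

Answer: 1


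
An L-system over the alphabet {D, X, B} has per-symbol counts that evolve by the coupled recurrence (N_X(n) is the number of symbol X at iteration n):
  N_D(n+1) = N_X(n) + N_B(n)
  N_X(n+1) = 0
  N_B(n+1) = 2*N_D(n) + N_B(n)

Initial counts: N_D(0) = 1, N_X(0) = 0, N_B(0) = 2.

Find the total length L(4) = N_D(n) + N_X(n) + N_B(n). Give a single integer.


Step 0: N_D=1, N_X=0, N_B=2, L=3
Step 1: N_D=2, N_X=0, N_B=4, L=6
Step 2: N_D=4, N_X=0, N_B=8, L=12
Step 3: N_D=8, N_X=0, N_B=16, L=24
Step 4: N_D=16, N_X=0, N_B=32, L=48

Answer: 48


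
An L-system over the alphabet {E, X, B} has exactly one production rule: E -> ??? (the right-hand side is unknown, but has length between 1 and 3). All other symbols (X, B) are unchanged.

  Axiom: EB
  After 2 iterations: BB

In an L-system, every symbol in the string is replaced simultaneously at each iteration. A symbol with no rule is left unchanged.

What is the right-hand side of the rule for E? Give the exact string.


Trying E -> B:
  Step 0: EB
  Step 1: BB
  Step 2: BB
Matches the given result.

Answer: B


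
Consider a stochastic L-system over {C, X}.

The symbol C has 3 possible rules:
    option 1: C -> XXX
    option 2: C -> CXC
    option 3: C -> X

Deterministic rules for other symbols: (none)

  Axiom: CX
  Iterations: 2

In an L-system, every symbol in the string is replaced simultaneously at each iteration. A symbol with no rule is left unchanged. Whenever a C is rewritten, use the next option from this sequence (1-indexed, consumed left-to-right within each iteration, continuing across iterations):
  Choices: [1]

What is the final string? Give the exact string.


Step 0: CX
Step 1: XXXX  (used choices [1])
Step 2: XXXX  (used choices [])

Answer: XXXX


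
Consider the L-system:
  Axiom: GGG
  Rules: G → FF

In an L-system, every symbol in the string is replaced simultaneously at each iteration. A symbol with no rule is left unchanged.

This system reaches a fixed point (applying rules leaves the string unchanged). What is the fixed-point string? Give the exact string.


Answer: FFFFFF

Derivation:
Step 0: GGG
Step 1: FFFFFF
Step 2: FFFFFF  (unchanged — fixed point at step 1)


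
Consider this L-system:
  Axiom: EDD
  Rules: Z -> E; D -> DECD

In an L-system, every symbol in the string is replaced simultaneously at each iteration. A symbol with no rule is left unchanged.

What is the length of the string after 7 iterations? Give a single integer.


Answer: 765

Derivation:
Step 0: length = 3
Step 1: length = 9
Step 2: length = 21
Step 3: length = 45
Step 4: length = 93
Step 5: length = 189
Step 6: length = 381
Step 7: length = 765


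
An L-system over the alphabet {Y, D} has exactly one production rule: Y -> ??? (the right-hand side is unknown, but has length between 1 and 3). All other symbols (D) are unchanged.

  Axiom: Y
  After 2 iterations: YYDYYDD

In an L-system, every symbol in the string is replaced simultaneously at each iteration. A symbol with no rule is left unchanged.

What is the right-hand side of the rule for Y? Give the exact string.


Trying Y -> YYD:
  Step 0: Y
  Step 1: YYD
  Step 2: YYDYYDD
Matches the given result.

Answer: YYD


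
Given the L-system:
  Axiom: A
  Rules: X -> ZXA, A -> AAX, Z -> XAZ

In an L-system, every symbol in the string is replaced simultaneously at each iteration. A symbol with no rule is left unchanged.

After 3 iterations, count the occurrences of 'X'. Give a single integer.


Step 0: A  (0 'X')
Step 1: AAX  (1 'X')
Step 2: AAXAAXZXA  (3 'X')
Step 3: AAXAAXZXAAAXAAXZXAXAZZXAAAX  (9 'X')

Answer: 9


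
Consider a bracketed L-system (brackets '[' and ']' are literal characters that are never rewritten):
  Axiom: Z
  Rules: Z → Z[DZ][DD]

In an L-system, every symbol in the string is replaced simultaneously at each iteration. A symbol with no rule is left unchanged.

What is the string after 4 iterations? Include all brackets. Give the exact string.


Answer: Z[DZ][DD][DZ[DZ][DD]][DD][DZ[DZ][DD][DZ[DZ][DD]][DD]][DD][DZ[DZ][DD][DZ[DZ][DD]][DD][DZ[DZ][DD][DZ[DZ][DD]][DD]][DD]][DD]

Derivation:
Step 0: Z
Step 1: Z[DZ][DD]
Step 2: Z[DZ][DD][DZ[DZ][DD]][DD]
Step 3: Z[DZ][DD][DZ[DZ][DD]][DD][DZ[DZ][DD][DZ[DZ][DD]][DD]][DD]
Step 4: Z[DZ][DD][DZ[DZ][DD]][DD][DZ[DZ][DD][DZ[DZ][DD]][DD]][DD][DZ[DZ][DD][DZ[DZ][DD]][DD][DZ[DZ][DD][DZ[DZ][DD]][DD]][DD]][DD]


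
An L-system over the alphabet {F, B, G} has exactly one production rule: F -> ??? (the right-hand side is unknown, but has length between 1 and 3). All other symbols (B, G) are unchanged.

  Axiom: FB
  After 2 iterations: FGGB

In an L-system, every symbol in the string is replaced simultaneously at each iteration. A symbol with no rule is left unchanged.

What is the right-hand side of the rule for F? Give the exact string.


Trying F -> FG:
  Step 0: FB
  Step 1: FGB
  Step 2: FGGB
Matches the given result.

Answer: FG


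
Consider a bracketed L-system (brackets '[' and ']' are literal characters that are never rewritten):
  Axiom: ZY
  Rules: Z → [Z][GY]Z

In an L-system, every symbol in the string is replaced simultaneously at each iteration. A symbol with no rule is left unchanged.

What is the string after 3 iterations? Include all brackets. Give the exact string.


Answer: [[[Z][GY]Z][GY][Z][GY]Z][GY][[Z][GY]Z][GY][Z][GY]ZY

Derivation:
Step 0: ZY
Step 1: [Z][GY]ZY
Step 2: [[Z][GY]Z][GY][Z][GY]ZY
Step 3: [[[Z][GY]Z][GY][Z][GY]Z][GY][[Z][GY]Z][GY][Z][GY]ZY


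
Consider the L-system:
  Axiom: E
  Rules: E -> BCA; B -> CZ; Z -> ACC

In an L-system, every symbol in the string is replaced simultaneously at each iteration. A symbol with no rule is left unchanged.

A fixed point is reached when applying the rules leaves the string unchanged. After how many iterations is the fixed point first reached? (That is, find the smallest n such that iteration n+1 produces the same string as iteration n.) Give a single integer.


Step 0: E
Step 1: BCA
Step 2: CZCA
Step 3: CACCCA
Step 4: CACCCA  (unchanged — fixed point at step 3)

Answer: 3


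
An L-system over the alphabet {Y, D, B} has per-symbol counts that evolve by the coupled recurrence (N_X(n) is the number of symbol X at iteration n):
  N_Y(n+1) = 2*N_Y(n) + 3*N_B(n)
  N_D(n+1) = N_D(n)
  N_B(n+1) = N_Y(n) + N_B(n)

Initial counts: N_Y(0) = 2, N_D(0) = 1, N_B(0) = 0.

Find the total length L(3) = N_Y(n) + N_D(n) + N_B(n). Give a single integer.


Step 0: N_Y=2, N_D=1, N_B=0, L=3
Step 1: N_Y=4, N_D=1, N_B=2, L=7
Step 2: N_Y=14, N_D=1, N_B=6, L=21
Step 3: N_Y=46, N_D=1, N_B=20, L=67

Answer: 67


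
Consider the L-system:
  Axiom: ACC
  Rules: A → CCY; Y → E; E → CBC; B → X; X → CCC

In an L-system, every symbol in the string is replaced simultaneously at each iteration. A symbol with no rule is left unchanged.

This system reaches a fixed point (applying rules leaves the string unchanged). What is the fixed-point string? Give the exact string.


Step 0: ACC
Step 1: CCYCC
Step 2: CCECC
Step 3: CCCBCCC
Step 4: CCCXCCC
Step 5: CCCCCCCCC
Step 6: CCCCCCCCC  (unchanged — fixed point at step 5)

Answer: CCCCCCCCC


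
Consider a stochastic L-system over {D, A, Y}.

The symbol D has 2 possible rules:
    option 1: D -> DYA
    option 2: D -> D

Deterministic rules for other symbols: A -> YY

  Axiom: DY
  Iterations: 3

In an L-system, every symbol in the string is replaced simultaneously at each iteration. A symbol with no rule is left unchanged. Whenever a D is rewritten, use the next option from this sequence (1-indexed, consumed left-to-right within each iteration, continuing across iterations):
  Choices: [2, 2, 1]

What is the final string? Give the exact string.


Step 0: DY
Step 1: DY  (used choices [2])
Step 2: DY  (used choices [2])
Step 3: DYAY  (used choices [1])

Answer: DYAY


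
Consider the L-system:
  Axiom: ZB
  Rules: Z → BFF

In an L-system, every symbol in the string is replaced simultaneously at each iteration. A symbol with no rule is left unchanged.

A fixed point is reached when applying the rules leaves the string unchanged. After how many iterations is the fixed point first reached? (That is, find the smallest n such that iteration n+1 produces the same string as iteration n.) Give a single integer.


Step 0: ZB
Step 1: BFFB
Step 2: BFFB  (unchanged — fixed point at step 1)

Answer: 1


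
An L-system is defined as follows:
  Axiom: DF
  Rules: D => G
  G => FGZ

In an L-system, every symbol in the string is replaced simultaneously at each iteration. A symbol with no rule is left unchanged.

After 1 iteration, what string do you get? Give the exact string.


Answer: GF

Derivation:
Step 0: DF
Step 1: GF


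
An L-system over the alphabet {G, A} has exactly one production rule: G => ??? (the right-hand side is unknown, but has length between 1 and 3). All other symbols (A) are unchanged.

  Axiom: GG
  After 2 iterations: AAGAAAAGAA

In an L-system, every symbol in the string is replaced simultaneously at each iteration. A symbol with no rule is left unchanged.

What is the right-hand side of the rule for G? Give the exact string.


Trying G => AGA:
  Step 0: GG
  Step 1: AGAAGA
  Step 2: AAGAAAAGAA
Matches the given result.

Answer: AGA


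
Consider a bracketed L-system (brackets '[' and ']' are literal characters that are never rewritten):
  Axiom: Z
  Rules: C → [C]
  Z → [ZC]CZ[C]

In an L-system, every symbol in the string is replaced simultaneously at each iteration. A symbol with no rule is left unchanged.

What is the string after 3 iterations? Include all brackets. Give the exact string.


Answer: [[[ZC]CZ[C][C]][C][ZC]CZ[C][[C]][[C]]][[C]][[ZC]CZ[C][C]][C][ZC]CZ[C][[C]][[[C]]]

Derivation:
Step 0: Z
Step 1: [ZC]CZ[C]
Step 2: [[ZC]CZ[C][C]][C][ZC]CZ[C][[C]]
Step 3: [[[ZC]CZ[C][C]][C][ZC]CZ[C][[C]][[C]]][[C]][[ZC]CZ[C][C]][C][ZC]CZ[C][[C]][[[C]]]


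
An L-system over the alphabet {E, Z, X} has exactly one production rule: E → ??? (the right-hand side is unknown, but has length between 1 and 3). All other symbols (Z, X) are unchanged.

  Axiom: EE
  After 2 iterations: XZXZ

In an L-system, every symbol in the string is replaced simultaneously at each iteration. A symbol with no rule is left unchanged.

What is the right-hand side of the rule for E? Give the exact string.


Answer: XZ

Derivation:
Trying E → XZ:
  Step 0: EE
  Step 1: XZXZ
  Step 2: XZXZ
Matches the given result.


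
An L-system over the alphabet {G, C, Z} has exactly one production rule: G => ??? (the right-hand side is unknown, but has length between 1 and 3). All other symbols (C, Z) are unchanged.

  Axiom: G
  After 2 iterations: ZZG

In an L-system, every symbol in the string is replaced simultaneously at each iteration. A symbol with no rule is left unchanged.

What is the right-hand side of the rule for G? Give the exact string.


Answer: ZG

Derivation:
Trying G => ZG:
  Step 0: G
  Step 1: ZG
  Step 2: ZZG
Matches the given result.


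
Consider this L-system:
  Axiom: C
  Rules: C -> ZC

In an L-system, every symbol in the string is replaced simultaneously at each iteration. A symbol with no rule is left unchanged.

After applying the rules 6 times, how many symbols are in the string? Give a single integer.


Step 0: length = 1
Step 1: length = 2
Step 2: length = 3
Step 3: length = 4
Step 4: length = 5
Step 5: length = 6
Step 6: length = 7

Answer: 7


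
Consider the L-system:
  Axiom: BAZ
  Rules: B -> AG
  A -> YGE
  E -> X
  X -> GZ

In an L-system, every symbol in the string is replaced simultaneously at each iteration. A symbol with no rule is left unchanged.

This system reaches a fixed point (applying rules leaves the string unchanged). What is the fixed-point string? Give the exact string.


Answer: YGGZGYGGZZ

Derivation:
Step 0: BAZ
Step 1: AGYGEZ
Step 2: YGEGYGXZ
Step 3: YGXGYGGZZ
Step 4: YGGZGYGGZZ
Step 5: YGGZGYGGZZ  (unchanged — fixed point at step 4)


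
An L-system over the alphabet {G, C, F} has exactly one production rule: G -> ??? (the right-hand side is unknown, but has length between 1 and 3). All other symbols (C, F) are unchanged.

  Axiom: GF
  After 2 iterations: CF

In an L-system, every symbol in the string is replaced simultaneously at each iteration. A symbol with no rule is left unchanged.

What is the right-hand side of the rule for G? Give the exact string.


Trying G -> C:
  Step 0: GF
  Step 1: CF
  Step 2: CF
Matches the given result.

Answer: C


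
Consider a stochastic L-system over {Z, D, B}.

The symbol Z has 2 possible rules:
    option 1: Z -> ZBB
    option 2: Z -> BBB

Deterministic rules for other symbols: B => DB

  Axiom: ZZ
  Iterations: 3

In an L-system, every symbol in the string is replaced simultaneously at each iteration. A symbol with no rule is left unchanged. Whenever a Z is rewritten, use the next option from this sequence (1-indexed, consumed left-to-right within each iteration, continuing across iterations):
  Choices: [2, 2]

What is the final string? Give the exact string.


Answer: DDBDDBDDBDDBDDBDDB

Derivation:
Step 0: ZZ
Step 1: BBBBBB  (used choices [2, 2])
Step 2: DBDBDBDBDBDB  (used choices [])
Step 3: DDBDDBDDBDDBDDBDDB  (used choices [])


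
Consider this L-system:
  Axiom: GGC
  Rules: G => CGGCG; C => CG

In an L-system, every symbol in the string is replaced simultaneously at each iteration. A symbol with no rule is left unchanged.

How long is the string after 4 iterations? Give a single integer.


Step 0: length = 3
Step 1: length = 12
Step 2: length = 45
Step 3: length = 168
Step 4: length = 627

Answer: 627


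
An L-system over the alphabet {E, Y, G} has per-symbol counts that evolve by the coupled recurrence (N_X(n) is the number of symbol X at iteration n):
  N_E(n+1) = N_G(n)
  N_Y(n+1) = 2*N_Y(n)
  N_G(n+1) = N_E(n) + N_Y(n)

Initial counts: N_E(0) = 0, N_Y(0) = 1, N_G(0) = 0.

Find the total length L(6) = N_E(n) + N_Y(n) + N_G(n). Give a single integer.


Step 0: N_E=0, N_Y=1, N_G=0, L=1
Step 1: N_E=0, N_Y=2, N_G=1, L=3
Step 2: N_E=1, N_Y=4, N_G=2, L=7
Step 3: N_E=2, N_Y=8, N_G=5, L=15
Step 4: N_E=5, N_Y=16, N_G=10, L=31
Step 5: N_E=10, N_Y=32, N_G=21, L=63
Step 6: N_E=21, N_Y=64, N_G=42, L=127

Answer: 127


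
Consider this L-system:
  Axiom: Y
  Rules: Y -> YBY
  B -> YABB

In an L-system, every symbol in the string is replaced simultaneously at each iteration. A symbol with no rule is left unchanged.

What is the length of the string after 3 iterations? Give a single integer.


Step 0: length = 1
Step 1: length = 3
Step 2: length = 10
Step 3: length = 32

Answer: 32


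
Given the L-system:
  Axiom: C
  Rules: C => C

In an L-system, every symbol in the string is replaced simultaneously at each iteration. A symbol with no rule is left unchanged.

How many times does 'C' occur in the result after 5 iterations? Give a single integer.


Answer: 1

Derivation:
Step 0: C  (1 'C')
Step 1: C  (1 'C')
Step 2: C  (1 'C')
Step 3: C  (1 'C')
Step 4: C  (1 'C')
Step 5: C  (1 'C')


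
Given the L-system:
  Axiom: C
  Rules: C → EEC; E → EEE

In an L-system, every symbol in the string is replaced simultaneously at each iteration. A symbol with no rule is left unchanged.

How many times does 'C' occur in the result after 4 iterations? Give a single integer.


Answer: 1

Derivation:
Step 0: C  (1 'C')
Step 1: EEC  (1 'C')
Step 2: EEEEEEEEC  (1 'C')
Step 3: EEEEEEEEEEEEEEEEEEEEEEEEEEC  (1 'C')
Step 4: EEEEEEEEEEEEEEEEEEEEEEEEEEEEEEEEEEEEEEEEEEEEEEEEEEEEEEEEEEEEEEEEEEEEEEEEEEEEEEEEC  (1 'C')


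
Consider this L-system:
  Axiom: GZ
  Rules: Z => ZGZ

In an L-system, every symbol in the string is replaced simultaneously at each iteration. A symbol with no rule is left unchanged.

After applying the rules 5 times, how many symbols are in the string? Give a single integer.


Step 0: length = 2
Step 1: length = 4
Step 2: length = 8
Step 3: length = 16
Step 4: length = 32
Step 5: length = 64

Answer: 64


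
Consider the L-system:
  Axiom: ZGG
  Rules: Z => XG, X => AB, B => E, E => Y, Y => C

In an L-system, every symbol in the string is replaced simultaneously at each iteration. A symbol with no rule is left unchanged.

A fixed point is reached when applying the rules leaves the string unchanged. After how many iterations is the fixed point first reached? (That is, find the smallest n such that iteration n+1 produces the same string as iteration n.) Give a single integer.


Step 0: ZGG
Step 1: XGGG
Step 2: ABGGG
Step 3: AEGGG
Step 4: AYGGG
Step 5: ACGGG
Step 6: ACGGG  (unchanged — fixed point at step 5)

Answer: 5


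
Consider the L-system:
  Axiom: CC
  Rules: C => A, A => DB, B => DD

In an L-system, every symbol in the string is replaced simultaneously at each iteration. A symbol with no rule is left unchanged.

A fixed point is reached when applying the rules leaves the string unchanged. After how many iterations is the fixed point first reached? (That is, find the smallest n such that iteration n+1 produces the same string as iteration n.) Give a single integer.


Step 0: CC
Step 1: AA
Step 2: DBDB
Step 3: DDDDDD
Step 4: DDDDDD  (unchanged — fixed point at step 3)

Answer: 3


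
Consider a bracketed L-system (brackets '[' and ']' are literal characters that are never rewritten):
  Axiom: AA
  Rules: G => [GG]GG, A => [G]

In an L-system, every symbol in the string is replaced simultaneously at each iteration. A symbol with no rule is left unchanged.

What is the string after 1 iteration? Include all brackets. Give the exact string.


Step 0: AA
Step 1: [G][G]

Answer: [G][G]


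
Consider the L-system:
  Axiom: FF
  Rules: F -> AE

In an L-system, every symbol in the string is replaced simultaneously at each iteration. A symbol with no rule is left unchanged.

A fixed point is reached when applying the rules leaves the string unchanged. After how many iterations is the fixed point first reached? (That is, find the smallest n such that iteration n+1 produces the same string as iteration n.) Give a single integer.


Step 0: FF
Step 1: AEAE
Step 2: AEAE  (unchanged — fixed point at step 1)

Answer: 1


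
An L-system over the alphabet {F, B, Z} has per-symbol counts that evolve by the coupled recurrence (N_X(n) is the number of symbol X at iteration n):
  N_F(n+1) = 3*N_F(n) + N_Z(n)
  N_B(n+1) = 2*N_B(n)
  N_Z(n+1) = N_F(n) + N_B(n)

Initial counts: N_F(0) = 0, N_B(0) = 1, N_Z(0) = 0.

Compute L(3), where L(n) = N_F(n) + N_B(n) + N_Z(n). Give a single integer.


Step 0: N_F=0, N_B=1, N_Z=0, L=1
Step 1: N_F=0, N_B=2, N_Z=1, L=3
Step 2: N_F=1, N_B=4, N_Z=2, L=7
Step 3: N_F=5, N_B=8, N_Z=5, L=18

Answer: 18


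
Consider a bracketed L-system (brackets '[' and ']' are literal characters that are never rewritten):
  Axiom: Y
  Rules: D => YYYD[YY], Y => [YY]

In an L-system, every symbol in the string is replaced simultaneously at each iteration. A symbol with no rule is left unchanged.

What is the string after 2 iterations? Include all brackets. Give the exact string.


Step 0: Y
Step 1: [YY]
Step 2: [[YY][YY]]

Answer: [[YY][YY]]


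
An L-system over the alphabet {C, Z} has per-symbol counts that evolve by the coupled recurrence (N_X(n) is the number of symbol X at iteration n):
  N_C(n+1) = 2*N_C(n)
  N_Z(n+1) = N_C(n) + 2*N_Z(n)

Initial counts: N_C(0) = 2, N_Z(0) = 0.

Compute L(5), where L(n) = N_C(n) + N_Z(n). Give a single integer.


Step 0: N_C=2, N_Z=0, L=2
Step 1: N_C=4, N_Z=2, L=6
Step 2: N_C=8, N_Z=8, L=16
Step 3: N_C=16, N_Z=24, L=40
Step 4: N_C=32, N_Z=64, L=96
Step 5: N_C=64, N_Z=160, L=224

Answer: 224


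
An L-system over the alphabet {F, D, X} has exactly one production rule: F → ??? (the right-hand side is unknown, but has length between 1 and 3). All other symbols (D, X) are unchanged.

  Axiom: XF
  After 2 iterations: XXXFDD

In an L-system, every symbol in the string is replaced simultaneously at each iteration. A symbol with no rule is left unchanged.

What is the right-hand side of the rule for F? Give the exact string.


Trying F → XFD:
  Step 0: XF
  Step 1: XXFD
  Step 2: XXXFDD
Matches the given result.

Answer: XFD


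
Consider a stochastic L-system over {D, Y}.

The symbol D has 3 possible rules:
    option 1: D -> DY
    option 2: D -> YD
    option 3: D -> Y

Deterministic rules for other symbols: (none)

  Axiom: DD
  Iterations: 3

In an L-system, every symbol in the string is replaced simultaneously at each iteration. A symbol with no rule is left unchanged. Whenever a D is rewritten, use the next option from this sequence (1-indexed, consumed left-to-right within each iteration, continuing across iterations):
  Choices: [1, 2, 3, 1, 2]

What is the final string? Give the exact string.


Step 0: DD
Step 1: DYYD  (used choices [1, 2])
Step 2: YYYDY  (used choices [3, 1])
Step 3: YYYYDY  (used choices [2])

Answer: YYYYDY


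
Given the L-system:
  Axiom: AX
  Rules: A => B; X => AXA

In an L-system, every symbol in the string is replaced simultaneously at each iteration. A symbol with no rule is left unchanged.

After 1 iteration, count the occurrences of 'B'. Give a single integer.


Step 0: AX  (0 'B')
Step 1: BAXA  (1 'B')

Answer: 1


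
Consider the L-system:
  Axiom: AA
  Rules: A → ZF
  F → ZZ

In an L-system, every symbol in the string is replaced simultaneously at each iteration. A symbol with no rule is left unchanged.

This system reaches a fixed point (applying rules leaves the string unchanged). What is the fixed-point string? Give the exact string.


Answer: ZZZZZZ

Derivation:
Step 0: AA
Step 1: ZFZF
Step 2: ZZZZZZ
Step 3: ZZZZZZ  (unchanged — fixed point at step 2)


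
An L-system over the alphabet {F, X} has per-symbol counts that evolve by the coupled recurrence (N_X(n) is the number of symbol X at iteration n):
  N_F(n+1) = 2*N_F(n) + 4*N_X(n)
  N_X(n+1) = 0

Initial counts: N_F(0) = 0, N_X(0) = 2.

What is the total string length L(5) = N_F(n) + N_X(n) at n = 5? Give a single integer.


Step 0: N_F=0, N_X=2, L=2
Step 1: N_F=8, N_X=0, L=8
Step 2: N_F=16, N_X=0, L=16
Step 3: N_F=32, N_X=0, L=32
Step 4: N_F=64, N_X=0, L=64
Step 5: N_F=128, N_X=0, L=128

Answer: 128


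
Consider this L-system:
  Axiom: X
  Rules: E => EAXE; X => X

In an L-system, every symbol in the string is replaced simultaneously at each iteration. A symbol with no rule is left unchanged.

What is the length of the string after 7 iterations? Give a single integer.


Step 0: length = 1
Step 1: length = 1
Step 2: length = 1
Step 3: length = 1
Step 4: length = 1
Step 5: length = 1
Step 6: length = 1
Step 7: length = 1

Answer: 1


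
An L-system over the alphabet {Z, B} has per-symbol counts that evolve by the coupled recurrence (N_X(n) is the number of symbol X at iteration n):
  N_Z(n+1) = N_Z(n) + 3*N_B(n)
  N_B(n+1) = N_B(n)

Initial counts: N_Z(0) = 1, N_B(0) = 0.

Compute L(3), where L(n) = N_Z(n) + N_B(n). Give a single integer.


Answer: 1

Derivation:
Step 0: N_Z=1, N_B=0, L=1
Step 1: N_Z=1, N_B=0, L=1
Step 2: N_Z=1, N_B=0, L=1
Step 3: N_Z=1, N_B=0, L=1


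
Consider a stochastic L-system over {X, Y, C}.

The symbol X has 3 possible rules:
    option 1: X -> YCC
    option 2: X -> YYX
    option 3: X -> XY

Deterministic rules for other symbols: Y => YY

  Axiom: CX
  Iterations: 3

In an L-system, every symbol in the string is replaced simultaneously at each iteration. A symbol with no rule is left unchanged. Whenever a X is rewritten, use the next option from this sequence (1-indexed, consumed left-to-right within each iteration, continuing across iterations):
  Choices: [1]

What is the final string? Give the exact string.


Answer: CYYYYCC

Derivation:
Step 0: CX
Step 1: CYCC  (used choices [1])
Step 2: CYYCC  (used choices [])
Step 3: CYYYYCC  (used choices [])


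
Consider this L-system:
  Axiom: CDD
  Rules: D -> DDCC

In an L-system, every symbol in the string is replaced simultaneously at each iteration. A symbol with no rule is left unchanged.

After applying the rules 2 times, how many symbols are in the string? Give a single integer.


Answer: 21

Derivation:
Step 0: length = 3
Step 1: length = 9
Step 2: length = 21


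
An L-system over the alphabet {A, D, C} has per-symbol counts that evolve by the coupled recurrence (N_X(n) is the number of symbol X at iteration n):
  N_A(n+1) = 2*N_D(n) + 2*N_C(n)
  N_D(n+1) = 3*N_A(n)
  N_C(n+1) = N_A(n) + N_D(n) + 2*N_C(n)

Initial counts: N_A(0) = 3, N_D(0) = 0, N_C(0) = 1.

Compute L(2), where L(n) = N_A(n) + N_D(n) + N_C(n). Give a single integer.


Step 0: N_A=3, N_D=0, N_C=1, L=4
Step 1: N_A=2, N_D=9, N_C=5, L=16
Step 2: N_A=28, N_D=6, N_C=21, L=55

Answer: 55


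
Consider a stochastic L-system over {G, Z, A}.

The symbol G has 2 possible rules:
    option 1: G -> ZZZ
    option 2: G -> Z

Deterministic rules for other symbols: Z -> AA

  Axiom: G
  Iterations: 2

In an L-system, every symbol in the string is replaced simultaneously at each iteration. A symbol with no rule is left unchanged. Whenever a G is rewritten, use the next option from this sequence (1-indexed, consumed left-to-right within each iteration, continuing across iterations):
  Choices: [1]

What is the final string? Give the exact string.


Answer: AAAAAA

Derivation:
Step 0: G
Step 1: ZZZ  (used choices [1])
Step 2: AAAAAA  (used choices [])


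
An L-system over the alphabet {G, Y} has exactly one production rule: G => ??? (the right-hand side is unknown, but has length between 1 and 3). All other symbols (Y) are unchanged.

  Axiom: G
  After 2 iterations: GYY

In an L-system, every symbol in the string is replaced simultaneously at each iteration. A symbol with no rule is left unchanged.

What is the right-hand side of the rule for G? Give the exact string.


Trying G => GY:
  Step 0: G
  Step 1: GY
  Step 2: GYY
Matches the given result.

Answer: GY


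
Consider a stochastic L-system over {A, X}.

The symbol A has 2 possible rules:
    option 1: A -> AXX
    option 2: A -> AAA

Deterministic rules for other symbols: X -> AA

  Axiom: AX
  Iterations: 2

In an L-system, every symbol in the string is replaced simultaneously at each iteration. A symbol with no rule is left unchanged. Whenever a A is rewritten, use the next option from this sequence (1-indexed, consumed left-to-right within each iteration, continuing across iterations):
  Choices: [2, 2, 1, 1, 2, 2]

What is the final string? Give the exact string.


Step 0: AX
Step 1: AAAAA  (used choices [2])
Step 2: AAAAXXAXXAAAAAA  (used choices [2, 1, 1, 2, 2])

Answer: AAAAXXAXXAAAAAA


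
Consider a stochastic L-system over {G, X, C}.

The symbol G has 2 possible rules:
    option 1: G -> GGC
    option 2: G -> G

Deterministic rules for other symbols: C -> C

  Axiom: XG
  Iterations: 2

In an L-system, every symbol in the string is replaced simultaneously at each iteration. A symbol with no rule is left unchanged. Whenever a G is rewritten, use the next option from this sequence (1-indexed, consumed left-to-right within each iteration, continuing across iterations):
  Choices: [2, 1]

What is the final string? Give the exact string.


Step 0: XG
Step 1: XG  (used choices [2])
Step 2: XGGC  (used choices [1])

Answer: XGGC


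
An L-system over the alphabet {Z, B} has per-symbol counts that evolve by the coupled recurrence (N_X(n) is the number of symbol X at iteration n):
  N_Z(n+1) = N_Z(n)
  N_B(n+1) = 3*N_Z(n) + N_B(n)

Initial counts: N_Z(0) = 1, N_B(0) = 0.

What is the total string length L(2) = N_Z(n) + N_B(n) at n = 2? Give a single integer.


Answer: 7

Derivation:
Step 0: N_Z=1, N_B=0, L=1
Step 1: N_Z=1, N_B=3, L=4
Step 2: N_Z=1, N_B=6, L=7


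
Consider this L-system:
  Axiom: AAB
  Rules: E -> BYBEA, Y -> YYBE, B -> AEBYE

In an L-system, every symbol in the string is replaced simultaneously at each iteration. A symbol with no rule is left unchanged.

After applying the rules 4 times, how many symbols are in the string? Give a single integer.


Step 0: length = 3
Step 1: length = 7
Step 2: length = 22
Step 3: length = 81
Step 4: length = 316

Answer: 316


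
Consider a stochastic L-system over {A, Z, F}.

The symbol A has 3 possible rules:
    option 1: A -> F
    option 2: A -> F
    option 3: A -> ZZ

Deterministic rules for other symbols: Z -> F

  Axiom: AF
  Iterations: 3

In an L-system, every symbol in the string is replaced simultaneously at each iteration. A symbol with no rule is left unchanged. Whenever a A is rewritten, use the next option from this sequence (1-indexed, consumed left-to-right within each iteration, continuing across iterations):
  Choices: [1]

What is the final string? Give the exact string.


Step 0: AF
Step 1: FF  (used choices [1])
Step 2: FF  (used choices [])
Step 3: FF  (used choices [])

Answer: FF


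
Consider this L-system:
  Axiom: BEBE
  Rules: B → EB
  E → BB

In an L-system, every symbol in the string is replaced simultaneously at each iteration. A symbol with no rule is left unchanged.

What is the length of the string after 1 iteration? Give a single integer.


Step 0: length = 4
Step 1: length = 8

Answer: 8


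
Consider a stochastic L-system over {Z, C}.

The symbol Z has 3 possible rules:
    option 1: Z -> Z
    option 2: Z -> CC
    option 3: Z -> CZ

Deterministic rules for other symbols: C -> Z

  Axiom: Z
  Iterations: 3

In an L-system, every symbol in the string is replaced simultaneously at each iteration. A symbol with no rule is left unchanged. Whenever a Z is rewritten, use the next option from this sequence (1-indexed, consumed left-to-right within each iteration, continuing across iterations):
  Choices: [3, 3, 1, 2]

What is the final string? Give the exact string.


Step 0: Z
Step 1: CZ  (used choices [3])
Step 2: ZCZ  (used choices [3])
Step 3: ZZCC  (used choices [1, 2])

Answer: ZZCC


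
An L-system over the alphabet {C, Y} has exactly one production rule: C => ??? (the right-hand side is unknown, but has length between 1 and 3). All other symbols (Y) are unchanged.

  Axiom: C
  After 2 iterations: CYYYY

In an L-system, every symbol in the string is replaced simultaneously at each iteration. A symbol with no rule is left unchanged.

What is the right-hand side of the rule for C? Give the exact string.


Answer: CYY

Derivation:
Trying C => CYY:
  Step 0: C
  Step 1: CYY
  Step 2: CYYYY
Matches the given result.


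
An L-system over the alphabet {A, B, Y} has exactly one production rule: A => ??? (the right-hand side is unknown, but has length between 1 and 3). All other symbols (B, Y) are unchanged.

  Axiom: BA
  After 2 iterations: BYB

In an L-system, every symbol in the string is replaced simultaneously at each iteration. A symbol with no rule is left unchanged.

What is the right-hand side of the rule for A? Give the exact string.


Trying A => YB:
  Step 0: BA
  Step 1: BYB
  Step 2: BYB
Matches the given result.

Answer: YB


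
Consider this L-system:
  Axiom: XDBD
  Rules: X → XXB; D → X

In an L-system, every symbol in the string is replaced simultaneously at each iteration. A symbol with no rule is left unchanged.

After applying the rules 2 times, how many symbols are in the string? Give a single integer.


Step 0: length = 4
Step 1: length = 6
Step 2: length = 14

Answer: 14


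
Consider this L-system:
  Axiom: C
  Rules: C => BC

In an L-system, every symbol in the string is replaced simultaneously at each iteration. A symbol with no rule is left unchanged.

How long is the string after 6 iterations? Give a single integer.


Answer: 7

Derivation:
Step 0: length = 1
Step 1: length = 2
Step 2: length = 3
Step 3: length = 4
Step 4: length = 5
Step 5: length = 6
Step 6: length = 7


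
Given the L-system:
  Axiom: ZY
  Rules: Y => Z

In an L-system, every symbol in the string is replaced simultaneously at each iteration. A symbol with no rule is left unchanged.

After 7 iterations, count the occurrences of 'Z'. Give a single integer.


Step 0: ZY  (1 'Z')
Step 1: ZZ  (2 'Z')
Step 2: ZZ  (2 'Z')
Step 3: ZZ  (2 'Z')
Step 4: ZZ  (2 'Z')
Step 5: ZZ  (2 'Z')
Step 6: ZZ  (2 'Z')
Step 7: ZZ  (2 'Z')

Answer: 2
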